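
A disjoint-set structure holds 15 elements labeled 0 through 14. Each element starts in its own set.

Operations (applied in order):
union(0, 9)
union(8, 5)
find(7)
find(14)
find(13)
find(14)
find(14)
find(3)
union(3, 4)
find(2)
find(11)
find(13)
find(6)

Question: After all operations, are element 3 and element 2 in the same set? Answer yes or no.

Step 1: union(0, 9) -> merged; set of 0 now {0, 9}
Step 2: union(8, 5) -> merged; set of 8 now {5, 8}
Step 3: find(7) -> no change; set of 7 is {7}
Step 4: find(14) -> no change; set of 14 is {14}
Step 5: find(13) -> no change; set of 13 is {13}
Step 6: find(14) -> no change; set of 14 is {14}
Step 7: find(14) -> no change; set of 14 is {14}
Step 8: find(3) -> no change; set of 3 is {3}
Step 9: union(3, 4) -> merged; set of 3 now {3, 4}
Step 10: find(2) -> no change; set of 2 is {2}
Step 11: find(11) -> no change; set of 11 is {11}
Step 12: find(13) -> no change; set of 13 is {13}
Step 13: find(6) -> no change; set of 6 is {6}
Set of 3: {3, 4}; 2 is not a member.

Answer: no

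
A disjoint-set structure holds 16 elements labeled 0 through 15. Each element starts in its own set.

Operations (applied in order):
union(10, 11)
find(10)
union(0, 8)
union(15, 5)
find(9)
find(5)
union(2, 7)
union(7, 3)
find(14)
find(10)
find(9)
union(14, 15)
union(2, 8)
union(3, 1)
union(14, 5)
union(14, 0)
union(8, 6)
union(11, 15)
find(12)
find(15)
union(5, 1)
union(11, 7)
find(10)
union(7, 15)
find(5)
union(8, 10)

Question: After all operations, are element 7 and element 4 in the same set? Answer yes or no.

Answer: no

Derivation:
Step 1: union(10, 11) -> merged; set of 10 now {10, 11}
Step 2: find(10) -> no change; set of 10 is {10, 11}
Step 3: union(0, 8) -> merged; set of 0 now {0, 8}
Step 4: union(15, 5) -> merged; set of 15 now {5, 15}
Step 5: find(9) -> no change; set of 9 is {9}
Step 6: find(5) -> no change; set of 5 is {5, 15}
Step 7: union(2, 7) -> merged; set of 2 now {2, 7}
Step 8: union(7, 3) -> merged; set of 7 now {2, 3, 7}
Step 9: find(14) -> no change; set of 14 is {14}
Step 10: find(10) -> no change; set of 10 is {10, 11}
Step 11: find(9) -> no change; set of 9 is {9}
Step 12: union(14, 15) -> merged; set of 14 now {5, 14, 15}
Step 13: union(2, 8) -> merged; set of 2 now {0, 2, 3, 7, 8}
Step 14: union(3, 1) -> merged; set of 3 now {0, 1, 2, 3, 7, 8}
Step 15: union(14, 5) -> already same set; set of 14 now {5, 14, 15}
Step 16: union(14, 0) -> merged; set of 14 now {0, 1, 2, 3, 5, 7, 8, 14, 15}
Step 17: union(8, 6) -> merged; set of 8 now {0, 1, 2, 3, 5, 6, 7, 8, 14, 15}
Step 18: union(11, 15) -> merged; set of 11 now {0, 1, 2, 3, 5, 6, 7, 8, 10, 11, 14, 15}
Step 19: find(12) -> no change; set of 12 is {12}
Step 20: find(15) -> no change; set of 15 is {0, 1, 2, 3, 5, 6, 7, 8, 10, 11, 14, 15}
Step 21: union(5, 1) -> already same set; set of 5 now {0, 1, 2, 3, 5, 6, 7, 8, 10, 11, 14, 15}
Step 22: union(11, 7) -> already same set; set of 11 now {0, 1, 2, 3, 5, 6, 7, 8, 10, 11, 14, 15}
Step 23: find(10) -> no change; set of 10 is {0, 1, 2, 3, 5, 6, 7, 8, 10, 11, 14, 15}
Step 24: union(7, 15) -> already same set; set of 7 now {0, 1, 2, 3, 5, 6, 7, 8, 10, 11, 14, 15}
Step 25: find(5) -> no change; set of 5 is {0, 1, 2, 3, 5, 6, 7, 8, 10, 11, 14, 15}
Step 26: union(8, 10) -> already same set; set of 8 now {0, 1, 2, 3, 5, 6, 7, 8, 10, 11, 14, 15}
Set of 7: {0, 1, 2, 3, 5, 6, 7, 8, 10, 11, 14, 15}; 4 is not a member.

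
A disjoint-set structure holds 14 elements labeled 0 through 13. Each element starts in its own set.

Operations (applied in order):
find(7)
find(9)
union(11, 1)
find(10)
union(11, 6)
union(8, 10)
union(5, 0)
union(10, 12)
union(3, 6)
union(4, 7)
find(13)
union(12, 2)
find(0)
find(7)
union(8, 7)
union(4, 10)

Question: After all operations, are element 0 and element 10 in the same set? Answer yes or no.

Answer: no

Derivation:
Step 1: find(7) -> no change; set of 7 is {7}
Step 2: find(9) -> no change; set of 9 is {9}
Step 3: union(11, 1) -> merged; set of 11 now {1, 11}
Step 4: find(10) -> no change; set of 10 is {10}
Step 5: union(11, 6) -> merged; set of 11 now {1, 6, 11}
Step 6: union(8, 10) -> merged; set of 8 now {8, 10}
Step 7: union(5, 0) -> merged; set of 5 now {0, 5}
Step 8: union(10, 12) -> merged; set of 10 now {8, 10, 12}
Step 9: union(3, 6) -> merged; set of 3 now {1, 3, 6, 11}
Step 10: union(4, 7) -> merged; set of 4 now {4, 7}
Step 11: find(13) -> no change; set of 13 is {13}
Step 12: union(12, 2) -> merged; set of 12 now {2, 8, 10, 12}
Step 13: find(0) -> no change; set of 0 is {0, 5}
Step 14: find(7) -> no change; set of 7 is {4, 7}
Step 15: union(8, 7) -> merged; set of 8 now {2, 4, 7, 8, 10, 12}
Step 16: union(4, 10) -> already same set; set of 4 now {2, 4, 7, 8, 10, 12}
Set of 0: {0, 5}; 10 is not a member.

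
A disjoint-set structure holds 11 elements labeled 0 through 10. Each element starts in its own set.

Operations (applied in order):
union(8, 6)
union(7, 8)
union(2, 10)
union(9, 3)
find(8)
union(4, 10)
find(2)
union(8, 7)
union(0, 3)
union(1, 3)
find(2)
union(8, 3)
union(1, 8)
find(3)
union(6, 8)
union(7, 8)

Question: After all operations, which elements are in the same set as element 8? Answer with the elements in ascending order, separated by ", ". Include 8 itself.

Answer: 0, 1, 3, 6, 7, 8, 9

Derivation:
Step 1: union(8, 6) -> merged; set of 8 now {6, 8}
Step 2: union(7, 8) -> merged; set of 7 now {6, 7, 8}
Step 3: union(2, 10) -> merged; set of 2 now {2, 10}
Step 4: union(9, 3) -> merged; set of 9 now {3, 9}
Step 5: find(8) -> no change; set of 8 is {6, 7, 8}
Step 6: union(4, 10) -> merged; set of 4 now {2, 4, 10}
Step 7: find(2) -> no change; set of 2 is {2, 4, 10}
Step 8: union(8, 7) -> already same set; set of 8 now {6, 7, 8}
Step 9: union(0, 3) -> merged; set of 0 now {0, 3, 9}
Step 10: union(1, 3) -> merged; set of 1 now {0, 1, 3, 9}
Step 11: find(2) -> no change; set of 2 is {2, 4, 10}
Step 12: union(8, 3) -> merged; set of 8 now {0, 1, 3, 6, 7, 8, 9}
Step 13: union(1, 8) -> already same set; set of 1 now {0, 1, 3, 6, 7, 8, 9}
Step 14: find(3) -> no change; set of 3 is {0, 1, 3, 6, 7, 8, 9}
Step 15: union(6, 8) -> already same set; set of 6 now {0, 1, 3, 6, 7, 8, 9}
Step 16: union(7, 8) -> already same set; set of 7 now {0, 1, 3, 6, 7, 8, 9}
Component of 8: {0, 1, 3, 6, 7, 8, 9}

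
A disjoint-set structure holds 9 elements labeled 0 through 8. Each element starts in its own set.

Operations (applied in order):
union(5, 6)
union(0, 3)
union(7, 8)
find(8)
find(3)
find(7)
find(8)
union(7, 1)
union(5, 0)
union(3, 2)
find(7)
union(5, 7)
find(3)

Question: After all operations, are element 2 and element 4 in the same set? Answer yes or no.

Answer: no

Derivation:
Step 1: union(5, 6) -> merged; set of 5 now {5, 6}
Step 2: union(0, 3) -> merged; set of 0 now {0, 3}
Step 3: union(7, 8) -> merged; set of 7 now {7, 8}
Step 4: find(8) -> no change; set of 8 is {7, 8}
Step 5: find(3) -> no change; set of 3 is {0, 3}
Step 6: find(7) -> no change; set of 7 is {7, 8}
Step 7: find(8) -> no change; set of 8 is {7, 8}
Step 8: union(7, 1) -> merged; set of 7 now {1, 7, 8}
Step 9: union(5, 0) -> merged; set of 5 now {0, 3, 5, 6}
Step 10: union(3, 2) -> merged; set of 3 now {0, 2, 3, 5, 6}
Step 11: find(7) -> no change; set of 7 is {1, 7, 8}
Step 12: union(5, 7) -> merged; set of 5 now {0, 1, 2, 3, 5, 6, 7, 8}
Step 13: find(3) -> no change; set of 3 is {0, 1, 2, 3, 5, 6, 7, 8}
Set of 2: {0, 1, 2, 3, 5, 6, 7, 8}; 4 is not a member.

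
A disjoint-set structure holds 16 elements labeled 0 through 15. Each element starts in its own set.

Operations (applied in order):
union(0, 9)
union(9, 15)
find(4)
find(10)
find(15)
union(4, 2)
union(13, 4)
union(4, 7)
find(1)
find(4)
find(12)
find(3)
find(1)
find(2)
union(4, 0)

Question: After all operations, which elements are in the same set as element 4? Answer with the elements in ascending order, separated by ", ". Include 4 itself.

Step 1: union(0, 9) -> merged; set of 0 now {0, 9}
Step 2: union(9, 15) -> merged; set of 9 now {0, 9, 15}
Step 3: find(4) -> no change; set of 4 is {4}
Step 4: find(10) -> no change; set of 10 is {10}
Step 5: find(15) -> no change; set of 15 is {0, 9, 15}
Step 6: union(4, 2) -> merged; set of 4 now {2, 4}
Step 7: union(13, 4) -> merged; set of 13 now {2, 4, 13}
Step 8: union(4, 7) -> merged; set of 4 now {2, 4, 7, 13}
Step 9: find(1) -> no change; set of 1 is {1}
Step 10: find(4) -> no change; set of 4 is {2, 4, 7, 13}
Step 11: find(12) -> no change; set of 12 is {12}
Step 12: find(3) -> no change; set of 3 is {3}
Step 13: find(1) -> no change; set of 1 is {1}
Step 14: find(2) -> no change; set of 2 is {2, 4, 7, 13}
Step 15: union(4, 0) -> merged; set of 4 now {0, 2, 4, 7, 9, 13, 15}
Component of 4: {0, 2, 4, 7, 9, 13, 15}

Answer: 0, 2, 4, 7, 9, 13, 15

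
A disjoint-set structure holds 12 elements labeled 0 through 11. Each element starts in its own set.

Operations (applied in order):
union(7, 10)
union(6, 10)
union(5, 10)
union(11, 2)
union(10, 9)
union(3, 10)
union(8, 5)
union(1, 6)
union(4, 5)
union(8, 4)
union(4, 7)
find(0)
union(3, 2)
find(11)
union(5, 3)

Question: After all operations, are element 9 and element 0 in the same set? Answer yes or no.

Step 1: union(7, 10) -> merged; set of 7 now {7, 10}
Step 2: union(6, 10) -> merged; set of 6 now {6, 7, 10}
Step 3: union(5, 10) -> merged; set of 5 now {5, 6, 7, 10}
Step 4: union(11, 2) -> merged; set of 11 now {2, 11}
Step 5: union(10, 9) -> merged; set of 10 now {5, 6, 7, 9, 10}
Step 6: union(3, 10) -> merged; set of 3 now {3, 5, 6, 7, 9, 10}
Step 7: union(8, 5) -> merged; set of 8 now {3, 5, 6, 7, 8, 9, 10}
Step 8: union(1, 6) -> merged; set of 1 now {1, 3, 5, 6, 7, 8, 9, 10}
Step 9: union(4, 5) -> merged; set of 4 now {1, 3, 4, 5, 6, 7, 8, 9, 10}
Step 10: union(8, 4) -> already same set; set of 8 now {1, 3, 4, 5, 6, 7, 8, 9, 10}
Step 11: union(4, 7) -> already same set; set of 4 now {1, 3, 4, 5, 6, 7, 8, 9, 10}
Step 12: find(0) -> no change; set of 0 is {0}
Step 13: union(3, 2) -> merged; set of 3 now {1, 2, 3, 4, 5, 6, 7, 8, 9, 10, 11}
Step 14: find(11) -> no change; set of 11 is {1, 2, 3, 4, 5, 6, 7, 8, 9, 10, 11}
Step 15: union(5, 3) -> already same set; set of 5 now {1, 2, 3, 4, 5, 6, 7, 8, 9, 10, 11}
Set of 9: {1, 2, 3, 4, 5, 6, 7, 8, 9, 10, 11}; 0 is not a member.

Answer: no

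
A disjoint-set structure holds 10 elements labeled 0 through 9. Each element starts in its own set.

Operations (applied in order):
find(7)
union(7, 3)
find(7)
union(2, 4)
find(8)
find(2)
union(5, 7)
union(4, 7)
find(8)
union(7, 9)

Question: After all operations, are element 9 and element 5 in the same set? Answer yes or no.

Step 1: find(7) -> no change; set of 7 is {7}
Step 2: union(7, 3) -> merged; set of 7 now {3, 7}
Step 3: find(7) -> no change; set of 7 is {3, 7}
Step 4: union(2, 4) -> merged; set of 2 now {2, 4}
Step 5: find(8) -> no change; set of 8 is {8}
Step 6: find(2) -> no change; set of 2 is {2, 4}
Step 7: union(5, 7) -> merged; set of 5 now {3, 5, 7}
Step 8: union(4, 7) -> merged; set of 4 now {2, 3, 4, 5, 7}
Step 9: find(8) -> no change; set of 8 is {8}
Step 10: union(7, 9) -> merged; set of 7 now {2, 3, 4, 5, 7, 9}
Set of 9: {2, 3, 4, 5, 7, 9}; 5 is a member.

Answer: yes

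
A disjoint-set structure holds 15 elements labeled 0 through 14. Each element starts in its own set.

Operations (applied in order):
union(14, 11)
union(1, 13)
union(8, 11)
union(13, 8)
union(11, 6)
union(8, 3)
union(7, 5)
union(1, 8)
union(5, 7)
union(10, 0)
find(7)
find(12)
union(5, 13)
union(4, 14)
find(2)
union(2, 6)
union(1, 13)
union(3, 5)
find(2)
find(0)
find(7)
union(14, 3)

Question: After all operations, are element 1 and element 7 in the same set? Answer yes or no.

Answer: yes

Derivation:
Step 1: union(14, 11) -> merged; set of 14 now {11, 14}
Step 2: union(1, 13) -> merged; set of 1 now {1, 13}
Step 3: union(8, 11) -> merged; set of 8 now {8, 11, 14}
Step 4: union(13, 8) -> merged; set of 13 now {1, 8, 11, 13, 14}
Step 5: union(11, 6) -> merged; set of 11 now {1, 6, 8, 11, 13, 14}
Step 6: union(8, 3) -> merged; set of 8 now {1, 3, 6, 8, 11, 13, 14}
Step 7: union(7, 5) -> merged; set of 7 now {5, 7}
Step 8: union(1, 8) -> already same set; set of 1 now {1, 3, 6, 8, 11, 13, 14}
Step 9: union(5, 7) -> already same set; set of 5 now {5, 7}
Step 10: union(10, 0) -> merged; set of 10 now {0, 10}
Step 11: find(7) -> no change; set of 7 is {5, 7}
Step 12: find(12) -> no change; set of 12 is {12}
Step 13: union(5, 13) -> merged; set of 5 now {1, 3, 5, 6, 7, 8, 11, 13, 14}
Step 14: union(4, 14) -> merged; set of 4 now {1, 3, 4, 5, 6, 7, 8, 11, 13, 14}
Step 15: find(2) -> no change; set of 2 is {2}
Step 16: union(2, 6) -> merged; set of 2 now {1, 2, 3, 4, 5, 6, 7, 8, 11, 13, 14}
Step 17: union(1, 13) -> already same set; set of 1 now {1, 2, 3, 4, 5, 6, 7, 8, 11, 13, 14}
Step 18: union(3, 5) -> already same set; set of 3 now {1, 2, 3, 4, 5, 6, 7, 8, 11, 13, 14}
Step 19: find(2) -> no change; set of 2 is {1, 2, 3, 4, 5, 6, 7, 8, 11, 13, 14}
Step 20: find(0) -> no change; set of 0 is {0, 10}
Step 21: find(7) -> no change; set of 7 is {1, 2, 3, 4, 5, 6, 7, 8, 11, 13, 14}
Step 22: union(14, 3) -> already same set; set of 14 now {1, 2, 3, 4, 5, 6, 7, 8, 11, 13, 14}
Set of 1: {1, 2, 3, 4, 5, 6, 7, 8, 11, 13, 14}; 7 is a member.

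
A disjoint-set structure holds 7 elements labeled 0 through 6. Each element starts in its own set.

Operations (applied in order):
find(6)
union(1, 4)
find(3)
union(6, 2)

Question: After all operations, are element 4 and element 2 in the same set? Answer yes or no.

Step 1: find(6) -> no change; set of 6 is {6}
Step 2: union(1, 4) -> merged; set of 1 now {1, 4}
Step 3: find(3) -> no change; set of 3 is {3}
Step 4: union(6, 2) -> merged; set of 6 now {2, 6}
Set of 4: {1, 4}; 2 is not a member.

Answer: no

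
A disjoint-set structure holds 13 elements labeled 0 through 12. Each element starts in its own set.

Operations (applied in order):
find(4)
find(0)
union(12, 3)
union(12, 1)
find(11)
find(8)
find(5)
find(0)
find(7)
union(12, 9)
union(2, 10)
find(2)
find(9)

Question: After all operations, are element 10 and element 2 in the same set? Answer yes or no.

Step 1: find(4) -> no change; set of 4 is {4}
Step 2: find(0) -> no change; set of 0 is {0}
Step 3: union(12, 3) -> merged; set of 12 now {3, 12}
Step 4: union(12, 1) -> merged; set of 12 now {1, 3, 12}
Step 5: find(11) -> no change; set of 11 is {11}
Step 6: find(8) -> no change; set of 8 is {8}
Step 7: find(5) -> no change; set of 5 is {5}
Step 8: find(0) -> no change; set of 0 is {0}
Step 9: find(7) -> no change; set of 7 is {7}
Step 10: union(12, 9) -> merged; set of 12 now {1, 3, 9, 12}
Step 11: union(2, 10) -> merged; set of 2 now {2, 10}
Step 12: find(2) -> no change; set of 2 is {2, 10}
Step 13: find(9) -> no change; set of 9 is {1, 3, 9, 12}
Set of 10: {2, 10}; 2 is a member.

Answer: yes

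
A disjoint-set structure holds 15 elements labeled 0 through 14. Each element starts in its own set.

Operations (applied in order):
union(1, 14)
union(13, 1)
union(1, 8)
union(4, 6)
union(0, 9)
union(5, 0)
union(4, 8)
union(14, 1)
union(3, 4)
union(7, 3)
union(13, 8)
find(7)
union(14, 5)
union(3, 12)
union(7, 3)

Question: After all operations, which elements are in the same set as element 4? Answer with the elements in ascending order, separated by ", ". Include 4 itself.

Step 1: union(1, 14) -> merged; set of 1 now {1, 14}
Step 2: union(13, 1) -> merged; set of 13 now {1, 13, 14}
Step 3: union(1, 8) -> merged; set of 1 now {1, 8, 13, 14}
Step 4: union(4, 6) -> merged; set of 4 now {4, 6}
Step 5: union(0, 9) -> merged; set of 0 now {0, 9}
Step 6: union(5, 0) -> merged; set of 5 now {0, 5, 9}
Step 7: union(4, 8) -> merged; set of 4 now {1, 4, 6, 8, 13, 14}
Step 8: union(14, 1) -> already same set; set of 14 now {1, 4, 6, 8, 13, 14}
Step 9: union(3, 4) -> merged; set of 3 now {1, 3, 4, 6, 8, 13, 14}
Step 10: union(7, 3) -> merged; set of 7 now {1, 3, 4, 6, 7, 8, 13, 14}
Step 11: union(13, 8) -> already same set; set of 13 now {1, 3, 4, 6, 7, 8, 13, 14}
Step 12: find(7) -> no change; set of 7 is {1, 3, 4, 6, 7, 8, 13, 14}
Step 13: union(14, 5) -> merged; set of 14 now {0, 1, 3, 4, 5, 6, 7, 8, 9, 13, 14}
Step 14: union(3, 12) -> merged; set of 3 now {0, 1, 3, 4, 5, 6, 7, 8, 9, 12, 13, 14}
Step 15: union(7, 3) -> already same set; set of 7 now {0, 1, 3, 4, 5, 6, 7, 8, 9, 12, 13, 14}
Component of 4: {0, 1, 3, 4, 5, 6, 7, 8, 9, 12, 13, 14}

Answer: 0, 1, 3, 4, 5, 6, 7, 8, 9, 12, 13, 14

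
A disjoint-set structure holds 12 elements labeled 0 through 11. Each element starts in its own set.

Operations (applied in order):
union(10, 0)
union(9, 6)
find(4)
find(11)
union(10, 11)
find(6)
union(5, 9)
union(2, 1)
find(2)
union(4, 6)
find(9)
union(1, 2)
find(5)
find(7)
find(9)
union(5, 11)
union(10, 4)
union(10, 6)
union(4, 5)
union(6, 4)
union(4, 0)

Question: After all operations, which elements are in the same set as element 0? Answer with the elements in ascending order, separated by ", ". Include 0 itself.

Answer: 0, 4, 5, 6, 9, 10, 11

Derivation:
Step 1: union(10, 0) -> merged; set of 10 now {0, 10}
Step 2: union(9, 6) -> merged; set of 9 now {6, 9}
Step 3: find(4) -> no change; set of 4 is {4}
Step 4: find(11) -> no change; set of 11 is {11}
Step 5: union(10, 11) -> merged; set of 10 now {0, 10, 11}
Step 6: find(6) -> no change; set of 6 is {6, 9}
Step 7: union(5, 9) -> merged; set of 5 now {5, 6, 9}
Step 8: union(2, 1) -> merged; set of 2 now {1, 2}
Step 9: find(2) -> no change; set of 2 is {1, 2}
Step 10: union(4, 6) -> merged; set of 4 now {4, 5, 6, 9}
Step 11: find(9) -> no change; set of 9 is {4, 5, 6, 9}
Step 12: union(1, 2) -> already same set; set of 1 now {1, 2}
Step 13: find(5) -> no change; set of 5 is {4, 5, 6, 9}
Step 14: find(7) -> no change; set of 7 is {7}
Step 15: find(9) -> no change; set of 9 is {4, 5, 6, 9}
Step 16: union(5, 11) -> merged; set of 5 now {0, 4, 5, 6, 9, 10, 11}
Step 17: union(10, 4) -> already same set; set of 10 now {0, 4, 5, 6, 9, 10, 11}
Step 18: union(10, 6) -> already same set; set of 10 now {0, 4, 5, 6, 9, 10, 11}
Step 19: union(4, 5) -> already same set; set of 4 now {0, 4, 5, 6, 9, 10, 11}
Step 20: union(6, 4) -> already same set; set of 6 now {0, 4, 5, 6, 9, 10, 11}
Step 21: union(4, 0) -> already same set; set of 4 now {0, 4, 5, 6, 9, 10, 11}
Component of 0: {0, 4, 5, 6, 9, 10, 11}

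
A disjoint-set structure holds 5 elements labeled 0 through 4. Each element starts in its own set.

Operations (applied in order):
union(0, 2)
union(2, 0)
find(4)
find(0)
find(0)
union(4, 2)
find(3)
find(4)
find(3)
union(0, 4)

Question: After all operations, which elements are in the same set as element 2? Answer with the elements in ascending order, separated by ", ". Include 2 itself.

Answer: 0, 2, 4

Derivation:
Step 1: union(0, 2) -> merged; set of 0 now {0, 2}
Step 2: union(2, 0) -> already same set; set of 2 now {0, 2}
Step 3: find(4) -> no change; set of 4 is {4}
Step 4: find(0) -> no change; set of 0 is {0, 2}
Step 5: find(0) -> no change; set of 0 is {0, 2}
Step 6: union(4, 2) -> merged; set of 4 now {0, 2, 4}
Step 7: find(3) -> no change; set of 3 is {3}
Step 8: find(4) -> no change; set of 4 is {0, 2, 4}
Step 9: find(3) -> no change; set of 3 is {3}
Step 10: union(0, 4) -> already same set; set of 0 now {0, 2, 4}
Component of 2: {0, 2, 4}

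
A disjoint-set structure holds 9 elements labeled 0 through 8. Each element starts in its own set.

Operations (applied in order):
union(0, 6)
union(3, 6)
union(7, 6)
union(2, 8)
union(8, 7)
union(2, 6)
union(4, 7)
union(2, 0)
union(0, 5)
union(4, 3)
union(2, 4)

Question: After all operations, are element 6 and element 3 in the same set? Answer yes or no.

Answer: yes

Derivation:
Step 1: union(0, 6) -> merged; set of 0 now {0, 6}
Step 2: union(3, 6) -> merged; set of 3 now {0, 3, 6}
Step 3: union(7, 6) -> merged; set of 7 now {0, 3, 6, 7}
Step 4: union(2, 8) -> merged; set of 2 now {2, 8}
Step 5: union(8, 7) -> merged; set of 8 now {0, 2, 3, 6, 7, 8}
Step 6: union(2, 6) -> already same set; set of 2 now {0, 2, 3, 6, 7, 8}
Step 7: union(4, 7) -> merged; set of 4 now {0, 2, 3, 4, 6, 7, 8}
Step 8: union(2, 0) -> already same set; set of 2 now {0, 2, 3, 4, 6, 7, 8}
Step 9: union(0, 5) -> merged; set of 0 now {0, 2, 3, 4, 5, 6, 7, 8}
Step 10: union(4, 3) -> already same set; set of 4 now {0, 2, 3, 4, 5, 6, 7, 8}
Step 11: union(2, 4) -> already same set; set of 2 now {0, 2, 3, 4, 5, 6, 7, 8}
Set of 6: {0, 2, 3, 4, 5, 6, 7, 8}; 3 is a member.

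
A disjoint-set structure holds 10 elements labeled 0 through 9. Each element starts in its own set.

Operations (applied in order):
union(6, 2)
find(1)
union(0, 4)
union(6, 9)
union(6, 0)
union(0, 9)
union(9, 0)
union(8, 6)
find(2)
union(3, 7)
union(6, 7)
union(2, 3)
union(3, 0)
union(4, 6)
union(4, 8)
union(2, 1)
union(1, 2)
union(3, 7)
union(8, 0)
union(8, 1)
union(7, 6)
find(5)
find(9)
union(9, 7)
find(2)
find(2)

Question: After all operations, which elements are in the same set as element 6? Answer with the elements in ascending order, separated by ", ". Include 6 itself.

Answer: 0, 1, 2, 3, 4, 6, 7, 8, 9

Derivation:
Step 1: union(6, 2) -> merged; set of 6 now {2, 6}
Step 2: find(1) -> no change; set of 1 is {1}
Step 3: union(0, 4) -> merged; set of 0 now {0, 4}
Step 4: union(6, 9) -> merged; set of 6 now {2, 6, 9}
Step 5: union(6, 0) -> merged; set of 6 now {0, 2, 4, 6, 9}
Step 6: union(0, 9) -> already same set; set of 0 now {0, 2, 4, 6, 9}
Step 7: union(9, 0) -> already same set; set of 9 now {0, 2, 4, 6, 9}
Step 8: union(8, 6) -> merged; set of 8 now {0, 2, 4, 6, 8, 9}
Step 9: find(2) -> no change; set of 2 is {0, 2, 4, 6, 8, 9}
Step 10: union(3, 7) -> merged; set of 3 now {3, 7}
Step 11: union(6, 7) -> merged; set of 6 now {0, 2, 3, 4, 6, 7, 8, 9}
Step 12: union(2, 3) -> already same set; set of 2 now {0, 2, 3, 4, 6, 7, 8, 9}
Step 13: union(3, 0) -> already same set; set of 3 now {0, 2, 3, 4, 6, 7, 8, 9}
Step 14: union(4, 6) -> already same set; set of 4 now {0, 2, 3, 4, 6, 7, 8, 9}
Step 15: union(4, 8) -> already same set; set of 4 now {0, 2, 3, 4, 6, 7, 8, 9}
Step 16: union(2, 1) -> merged; set of 2 now {0, 1, 2, 3, 4, 6, 7, 8, 9}
Step 17: union(1, 2) -> already same set; set of 1 now {0, 1, 2, 3, 4, 6, 7, 8, 9}
Step 18: union(3, 7) -> already same set; set of 3 now {0, 1, 2, 3, 4, 6, 7, 8, 9}
Step 19: union(8, 0) -> already same set; set of 8 now {0, 1, 2, 3, 4, 6, 7, 8, 9}
Step 20: union(8, 1) -> already same set; set of 8 now {0, 1, 2, 3, 4, 6, 7, 8, 9}
Step 21: union(7, 6) -> already same set; set of 7 now {0, 1, 2, 3, 4, 6, 7, 8, 9}
Step 22: find(5) -> no change; set of 5 is {5}
Step 23: find(9) -> no change; set of 9 is {0, 1, 2, 3, 4, 6, 7, 8, 9}
Step 24: union(9, 7) -> already same set; set of 9 now {0, 1, 2, 3, 4, 6, 7, 8, 9}
Step 25: find(2) -> no change; set of 2 is {0, 1, 2, 3, 4, 6, 7, 8, 9}
Step 26: find(2) -> no change; set of 2 is {0, 1, 2, 3, 4, 6, 7, 8, 9}
Component of 6: {0, 1, 2, 3, 4, 6, 7, 8, 9}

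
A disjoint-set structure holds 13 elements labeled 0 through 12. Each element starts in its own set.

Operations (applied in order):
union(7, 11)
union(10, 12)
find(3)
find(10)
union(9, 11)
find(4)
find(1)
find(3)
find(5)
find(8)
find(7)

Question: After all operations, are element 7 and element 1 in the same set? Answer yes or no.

Answer: no

Derivation:
Step 1: union(7, 11) -> merged; set of 7 now {7, 11}
Step 2: union(10, 12) -> merged; set of 10 now {10, 12}
Step 3: find(3) -> no change; set of 3 is {3}
Step 4: find(10) -> no change; set of 10 is {10, 12}
Step 5: union(9, 11) -> merged; set of 9 now {7, 9, 11}
Step 6: find(4) -> no change; set of 4 is {4}
Step 7: find(1) -> no change; set of 1 is {1}
Step 8: find(3) -> no change; set of 3 is {3}
Step 9: find(5) -> no change; set of 5 is {5}
Step 10: find(8) -> no change; set of 8 is {8}
Step 11: find(7) -> no change; set of 7 is {7, 9, 11}
Set of 7: {7, 9, 11}; 1 is not a member.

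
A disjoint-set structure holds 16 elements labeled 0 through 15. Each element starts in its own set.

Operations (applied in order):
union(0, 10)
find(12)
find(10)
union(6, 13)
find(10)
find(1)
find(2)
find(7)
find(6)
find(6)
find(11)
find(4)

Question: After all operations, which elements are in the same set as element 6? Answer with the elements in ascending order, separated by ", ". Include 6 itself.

Answer: 6, 13

Derivation:
Step 1: union(0, 10) -> merged; set of 0 now {0, 10}
Step 2: find(12) -> no change; set of 12 is {12}
Step 3: find(10) -> no change; set of 10 is {0, 10}
Step 4: union(6, 13) -> merged; set of 6 now {6, 13}
Step 5: find(10) -> no change; set of 10 is {0, 10}
Step 6: find(1) -> no change; set of 1 is {1}
Step 7: find(2) -> no change; set of 2 is {2}
Step 8: find(7) -> no change; set of 7 is {7}
Step 9: find(6) -> no change; set of 6 is {6, 13}
Step 10: find(6) -> no change; set of 6 is {6, 13}
Step 11: find(11) -> no change; set of 11 is {11}
Step 12: find(4) -> no change; set of 4 is {4}
Component of 6: {6, 13}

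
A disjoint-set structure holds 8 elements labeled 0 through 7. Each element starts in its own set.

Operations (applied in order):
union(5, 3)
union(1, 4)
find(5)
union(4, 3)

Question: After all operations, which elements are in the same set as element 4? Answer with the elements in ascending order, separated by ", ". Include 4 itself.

Answer: 1, 3, 4, 5

Derivation:
Step 1: union(5, 3) -> merged; set of 5 now {3, 5}
Step 2: union(1, 4) -> merged; set of 1 now {1, 4}
Step 3: find(5) -> no change; set of 5 is {3, 5}
Step 4: union(4, 3) -> merged; set of 4 now {1, 3, 4, 5}
Component of 4: {1, 3, 4, 5}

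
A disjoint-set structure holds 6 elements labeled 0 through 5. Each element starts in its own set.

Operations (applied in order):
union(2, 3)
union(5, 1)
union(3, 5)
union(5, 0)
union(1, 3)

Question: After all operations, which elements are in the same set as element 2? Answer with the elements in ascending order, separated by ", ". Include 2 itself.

Step 1: union(2, 3) -> merged; set of 2 now {2, 3}
Step 2: union(5, 1) -> merged; set of 5 now {1, 5}
Step 3: union(3, 5) -> merged; set of 3 now {1, 2, 3, 5}
Step 4: union(5, 0) -> merged; set of 5 now {0, 1, 2, 3, 5}
Step 5: union(1, 3) -> already same set; set of 1 now {0, 1, 2, 3, 5}
Component of 2: {0, 1, 2, 3, 5}

Answer: 0, 1, 2, 3, 5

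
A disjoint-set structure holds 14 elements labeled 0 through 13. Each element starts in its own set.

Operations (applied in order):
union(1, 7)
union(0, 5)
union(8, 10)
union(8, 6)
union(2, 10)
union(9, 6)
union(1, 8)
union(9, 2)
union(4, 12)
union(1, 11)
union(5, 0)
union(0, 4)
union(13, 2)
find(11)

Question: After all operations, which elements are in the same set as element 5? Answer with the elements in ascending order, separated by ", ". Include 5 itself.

Answer: 0, 4, 5, 12

Derivation:
Step 1: union(1, 7) -> merged; set of 1 now {1, 7}
Step 2: union(0, 5) -> merged; set of 0 now {0, 5}
Step 3: union(8, 10) -> merged; set of 8 now {8, 10}
Step 4: union(8, 6) -> merged; set of 8 now {6, 8, 10}
Step 5: union(2, 10) -> merged; set of 2 now {2, 6, 8, 10}
Step 6: union(9, 6) -> merged; set of 9 now {2, 6, 8, 9, 10}
Step 7: union(1, 8) -> merged; set of 1 now {1, 2, 6, 7, 8, 9, 10}
Step 8: union(9, 2) -> already same set; set of 9 now {1, 2, 6, 7, 8, 9, 10}
Step 9: union(4, 12) -> merged; set of 4 now {4, 12}
Step 10: union(1, 11) -> merged; set of 1 now {1, 2, 6, 7, 8, 9, 10, 11}
Step 11: union(5, 0) -> already same set; set of 5 now {0, 5}
Step 12: union(0, 4) -> merged; set of 0 now {0, 4, 5, 12}
Step 13: union(13, 2) -> merged; set of 13 now {1, 2, 6, 7, 8, 9, 10, 11, 13}
Step 14: find(11) -> no change; set of 11 is {1, 2, 6, 7, 8, 9, 10, 11, 13}
Component of 5: {0, 4, 5, 12}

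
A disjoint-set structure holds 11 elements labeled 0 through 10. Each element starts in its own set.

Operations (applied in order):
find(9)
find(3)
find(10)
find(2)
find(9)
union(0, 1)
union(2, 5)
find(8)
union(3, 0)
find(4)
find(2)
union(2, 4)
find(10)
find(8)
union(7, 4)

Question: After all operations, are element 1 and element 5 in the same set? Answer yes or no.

Step 1: find(9) -> no change; set of 9 is {9}
Step 2: find(3) -> no change; set of 3 is {3}
Step 3: find(10) -> no change; set of 10 is {10}
Step 4: find(2) -> no change; set of 2 is {2}
Step 5: find(9) -> no change; set of 9 is {9}
Step 6: union(0, 1) -> merged; set of 0 now {0, 1}
Step 7: union(2, 5) -> merged; set of 2 now {2, 5}
Step 8: find(8) -> no change; set of 8 is {8}
Step 9: union(3, 0) -> merged; set of 3 now {0, 1, 3}
Step 10: find(4) -> no change; set of 4 is {4}
Step 11: find(2) -> no change; set of 2 is {2, 5}
Step 12: union(2, 4) -> merged; set of 2 now {2, 4, 5}
Step 13: find(10) -> no change; set of 10 is {10}
Step 14: find(8) -> no change; set of 8 is {8}
Step 15: union(7, 4) -> merged; set of 7 now {2, 4, 5, 7}
Set of 1: {0, 1, 3}; 5 is not a member.

Answer: no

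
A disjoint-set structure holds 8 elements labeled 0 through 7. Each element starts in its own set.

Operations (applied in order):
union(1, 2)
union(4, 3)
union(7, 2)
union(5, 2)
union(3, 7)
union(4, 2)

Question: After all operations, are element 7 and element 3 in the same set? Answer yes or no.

Step 1: union(1, 2) -> merged; set of 1 now {1, 2}
Step 2: union(4, 3) -> merged; set of 4 now {3, 4}
Step 3: union(7, 2) -> merged; set of 7 now {1, 2, 7}
Step 4: union(5, 2) -> merged; set of 5 now {1, 2, 5, 7}
Step 5: union(3, 7) -> merged; set of 3 now {1, 2, 3, 4, 5, 7}
Step 6: union(4, 2) -> already same set; set of 4 now {1, 2, 3, 4, 5, 7}
Set of 7: {1, 2, 3, 4, 5, 7}; 3 is a member.

Answer: yes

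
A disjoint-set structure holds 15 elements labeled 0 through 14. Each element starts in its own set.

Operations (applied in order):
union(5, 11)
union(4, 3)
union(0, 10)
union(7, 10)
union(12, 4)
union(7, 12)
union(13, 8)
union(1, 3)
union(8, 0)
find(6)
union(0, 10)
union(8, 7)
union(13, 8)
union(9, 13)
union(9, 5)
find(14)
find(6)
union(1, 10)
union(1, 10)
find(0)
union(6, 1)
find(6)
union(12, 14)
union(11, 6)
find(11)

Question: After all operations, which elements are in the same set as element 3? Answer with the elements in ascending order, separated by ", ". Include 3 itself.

Step 1: union(5, 11) -> merged; set of 5 now {5, 11}
Step 2: union(4, 3) -> merged; set of 4 now {3, 4}
Step 3: union(0, 10) -> merged; set of 0 now {0, 10}
Step 4: union(7, 10) -> merged; set of 7 now {0, 7, 10}
Step 5: union(12, 4) -> merged; set of 12 now {3, 4, 12}
Step 6: union(7, 12) -> merged; set of 7 now {0, 3, 4, 7, 10, 12}
Step 7: union(13, 8) -> merged; set of 13 now {8, 13}
Step 8: union(1, 3) -> merged; set of 1 now {0, 1, 3, 4, 7, 10, 12}
Step 9: union(8, 0) -> merged; set of 8 now {0, 1, 3, 4, 7, 8, 10, 12, 13}
Step 10: find(6) -> no change; set of 6 is {6}
Step 11: union(0, 10) -> already same set; set of 0 now {0, 1, 3, 4, 7, 8, 10, 12, 13}
Step 12: union(8, 7) -> already same set; set of 8 now {0, 1, 3, 4, 7, 8, 10, 12, 13}
Step 13: union(13, 8) -> already same set; set of 13 now {0, 1, 3, 4, 7, 8, 10, 12, 13}
Step 14: union(9, 13) -> merged; set of 9 now {0, 1, 3, 4, 7, 8, 9, 10, 12, 13}
Step 15: union(9, 5) -> merged; set of 9 now {0, 1, 3, 4, 5, 7, 8, 9, 10, 11, 12, 13}
Step 16: find(14) -> no change; set of 14 is {14}
Step 17: find(6) -> no change; set of 6 is {6}
Step 18: union(1, 10) -> already same set; set of 1 now {0, 1, 3, 4, 5, 7, 8, 9, 10, 11, 12, 13}
Step 19: union(1, 10) -> already same set; set of 1 now {0, 1, 3, 4, 5, 7, 8, 9, 10, 11, 12, 13}
Step 20: find(0) -> no change; set of 0 is {0, 1, 3, 4, 5, 7, 8, 9, 10, 11, 12, 13}
Step 21: union(6, 1) -> merged; set of 6 now {0, 1, 3, 4, 5, 6, 7, 8, 9, 10, 11, 12, 13}
Step 22: find(6) -> no change; set of 6 is {0, 1, 3, 4, 5, 6, 7, 8, 9, 10, 11, 12, 13}
Step 23: union(12, 14) -> merged; set of 12 now {0, 1, 3, 4, 5, 6, 7, 8, 9, 10, 11, 12, 13, 14}
Step 24: union(11, 6) -> already same set; set of 11 now {0, 1, 3, 4, 5, 6, 7, 8, 9, 10, 11, 12, 13, 14}
Step 25: find(11) -> no change; set of 11 is {0, 1, 3, 4, 5, 6, 7, 8, 9, 10, 11, 12, 13, 14}
Component of 3: {0, 1, 3, 4, 5, 6, 7, 8, 9, 10, 11, 12, 13, 14}

Answer: 0, 1, 3, 4, 5, 6, 7, 8, 9, 10, 11, 12, 13, 14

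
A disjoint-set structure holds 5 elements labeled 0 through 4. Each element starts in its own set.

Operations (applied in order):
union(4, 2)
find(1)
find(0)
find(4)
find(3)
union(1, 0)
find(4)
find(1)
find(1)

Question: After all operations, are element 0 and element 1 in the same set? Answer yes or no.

Answer: yes

Derivation:
Step 1: union(4, 2) -> merged; set of 4 now {2, 4}
Step 2: find(1) -> no change; set of 1 is {1}
Step 3: find(0) -> no change; set of 0 is {0}
Step 4: find(4) -> no change; set of 4 is {2, 4}
Step 5: find(3) -> no change; set of 3 is {3}
Step 6: union(1, 0) -> merged; set of 1 now {0, 1}
Step 7: find(4) -> no change; set of 4 is {2, 4}
Step 8: find(1) -> no change; set of 1 is {0, 1}
Step 9: find(1) -> no change; set of 1 is {0, 1}
Set of 0: {0, 1}; 1 is a member.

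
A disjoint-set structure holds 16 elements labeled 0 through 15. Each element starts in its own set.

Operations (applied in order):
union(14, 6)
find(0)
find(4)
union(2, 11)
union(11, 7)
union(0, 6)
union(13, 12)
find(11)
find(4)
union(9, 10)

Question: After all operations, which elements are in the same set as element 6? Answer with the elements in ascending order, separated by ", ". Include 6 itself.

Answer: 0, 6, 14

Derivation:
Step 1: union(14, 6) -> merged; set of 14 now {6, 14}
Step 2: find(0) -> no change; set of 0 is {0}
Step 3: find(4) -> no change; set of 4 is {4}
Step 4: union(2, 11) -> merged; set of 2 now {2, 11}
Step 5: union(11, 7) -> merged; set of 11 now {2, 7, 11}
Step 6: union(0, 6) -> merged; set of 0 now {0, 6, 14}
Step 7: union(13, 12) -> merged; set of 13 now {12, 13}
Step 8: find(11) -> no change; set of 11 is {2, 7, 11}
Step 9: find(4) -> no change; set of 4 is {4}
Step 10: union(9, 10) -> merged; set of 9 now {9, 10}
Component of 6: {0, 6, 14}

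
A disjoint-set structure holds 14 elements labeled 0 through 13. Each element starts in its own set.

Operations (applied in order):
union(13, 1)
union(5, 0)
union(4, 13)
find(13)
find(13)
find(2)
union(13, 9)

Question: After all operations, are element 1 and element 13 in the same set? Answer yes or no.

Step 1: union(13, 1) -> merged; set of 13 now {1, 13}
Step 2: union(5, 0) -> merged; set of 5 now {0, 5}
Step 3: union(4, 13) -> merged; set of 4 now {1, 4, 13}
Step 4: find(13) -> no change; set of 13 is {1, 4, 13}
Step 5: find(13) -> no change; set of 13 is {1, 4, 13}
Step 6: find(2) -> no change; set of 2 is {2}
Step 7: union(13, 9) -> merged; set of 13 now {1, 4, 9, 13}
Set of 1: {1, 4, 9, 13}; 13 is a member.

Answer: yes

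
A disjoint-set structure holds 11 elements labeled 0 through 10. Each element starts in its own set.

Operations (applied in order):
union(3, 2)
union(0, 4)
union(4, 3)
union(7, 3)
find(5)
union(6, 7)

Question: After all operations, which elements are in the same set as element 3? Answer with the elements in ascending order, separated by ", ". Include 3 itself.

Step 1: union(3, 2) -> merged; set of 3 now {2, 3}
Step 2: union(0, 4) -> merged; set of 0 now {0, 4}
Step 3: union(4, 3) -> merged; set of 4 now {0, 2, 3, 4}
Step 4: union(7, 3) -> merged; set of 7 now {0, 2, 3, 4, 7}
Step 5: find(5) -> no change; set of 5 is {5}
Step 6: union(6, 7) -> merged; set of 6 now {0, 2, 3, 4, 6, 7}
Component of 3: {0, 2, 3, 4, 6, 7}

Answer: 0, 2, 3, 4, 6, 7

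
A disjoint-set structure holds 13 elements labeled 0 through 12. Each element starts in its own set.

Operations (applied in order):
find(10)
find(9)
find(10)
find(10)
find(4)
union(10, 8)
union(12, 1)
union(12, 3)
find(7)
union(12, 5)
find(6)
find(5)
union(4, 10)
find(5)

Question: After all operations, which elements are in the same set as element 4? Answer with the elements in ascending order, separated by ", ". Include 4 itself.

Answer: 4, 8, 10

Derivation:
Step 1: find(10) -> no change; set of 10 is {10}
Step 2: find(9) -> no change; set of 9 is {9}
Step 3: find(10) -> no change; set of 10 is {10}
Step 4: find(10) -> no change; set of 10 is {10}
Step 5: find(4) -> no change; set of 4 is {4}
Step 6: union(10, 8) -> merged; set of 10 now {8, 10}
Step 7: union(12, 1) -> merged; set of 12 now {1, 12}
Step 8: union(12, 3) -> merged; set of 12 now {1, 3, 12}
Step 9: find(7) -> no change; set of 7 is {7}
Step 10: union(12, 5) -> merged; set of 12 now {1, 3, 5, 12}
Step 11: find(6) -> no change; set of 6 is {6}
Step 12: find(5) -> no change; set of 5 is {1, 3, 5, 12}
Step 13: union(4, 10) -> merged; set of 4 now {4, 8, 10}
Step 14: find(5) -> no change; set of 5 is {1, 3, 5, 12}
Component of 4: {4, 8, 10}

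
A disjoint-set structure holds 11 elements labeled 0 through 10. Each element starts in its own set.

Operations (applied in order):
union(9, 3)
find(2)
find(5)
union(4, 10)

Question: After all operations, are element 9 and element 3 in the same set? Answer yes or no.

Answer: yes

Derivation:
Step 1: union(9, 3) -> merged; set of 9 now {3, 9}
Step 2: find(2) -> no change; set of 2 is {2}
Step 3: find(5) -> no change; set of 5 is {5}
Step 4: union(4, 10) -> merged; set of 4 now {4, 10}
Set of 9: {3, 9}; 3 is a member.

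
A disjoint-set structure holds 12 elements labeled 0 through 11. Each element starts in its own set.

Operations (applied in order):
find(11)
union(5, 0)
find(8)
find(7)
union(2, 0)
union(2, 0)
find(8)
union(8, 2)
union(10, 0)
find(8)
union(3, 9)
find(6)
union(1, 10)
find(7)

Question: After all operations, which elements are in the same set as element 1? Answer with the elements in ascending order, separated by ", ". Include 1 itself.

Answer: 0, 1, 2, 5, 8, 10

Derivation:
Step 1: find(11) -> no change; set of 11 is {11}
Step 2: union(5, 0) -> merged; set of 5 now {0, 5}
Step 3: find(8) -> no change; set of 8 is {8}
Step 4: find(7) -> no change; set of 7 is {7}
Step 5: union(2, 0) -> merged; set of 2 now {0, 2, 5}
Step 6: union(2, 0) -> already same set; set of 2 now {0, 2, 5}
Step 7: find(8) -> no change; set of 8 is {8}
Step 8: union(8, 2) -> merged; set of 8 now {0, 2, 5, 8}
Step 9: union(10, 0) -> merged; set of 10 now {0, 2, 5, 8, 10}
Step 10: find(8) -> no change; set of 8 is {0, 2, 5, 8, 10}
Step 11: union(3, 9) -> merged; set of 3 now {3, 9}
Step 12: find(6) -> no change; set of 6 is {6}
Step 13: union(1, 10) -> merged; set of 1 now {0, 1, 2, 5, 8, 10}
Step 14: find(7) -> no change; set of 7 is {7}
Component of 1: {0, 1, 2, 5, 8, 10}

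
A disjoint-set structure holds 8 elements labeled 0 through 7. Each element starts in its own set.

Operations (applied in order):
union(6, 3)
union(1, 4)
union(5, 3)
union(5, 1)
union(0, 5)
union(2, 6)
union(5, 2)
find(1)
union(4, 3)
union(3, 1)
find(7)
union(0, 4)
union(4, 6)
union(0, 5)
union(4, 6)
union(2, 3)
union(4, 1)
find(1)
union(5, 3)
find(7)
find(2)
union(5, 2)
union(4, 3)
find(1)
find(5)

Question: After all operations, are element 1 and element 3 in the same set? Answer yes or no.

Answer: yes

Derivation:
Step 1: union(6, 3) -> merged; set of 6 now {3, 6}
Step 2: union(1, 4) -> merged; set of 1 now {1, 4}
Step 3: union(5, 3) -> merged; set of 5 now {3, 5, 6}
Step 4: union(5, 1) -> merged; set of 5 now {1, 3, 4, 5, 6}
Step 5: union(0, 5) -> merged; set of 0 now {0, 1, 3, 4, 5, 6}
Step 6: union(2, 6) -> merged; set of 2 now {0, 1, 2, 3, 4, 5, 6}
Step 7: union(5, 2) -> already same set; set of 5 now {0, 1, 2, 3, 4, 5, 6}
Step 8: find(1) -> no change; set of 1 is {0, 1, 2, 3, 4, 5, 6}
Step 9: union(4, 3) -> already same set; set of 4 now {0, 1, 2, 3, 4, 5, 6}
Step 10: union(3, 1) -> already same set; set of 3 now {0, 1, 2, 3, 4, 5, 6}
Step 11: find(7) -> no change; set of 7 is {7}
Step 12: union(0, 4) -> already same set; set of 0 now {0, 1, 2, 3, 4, 5, 6}
Step 13: union(4, 6) -> already same set; set of 4 now {0, 1, 2, 3, 4, 5, 6}
Step 14: union(0, 5) -> already same set; set of 0 now {0, 1, 2, 3, 4, 5, 6}
Step 15: union(4, 6) -> already same set; set of 4 now {0, 1, 2, 3, 4, 5, 6}
Step 16: union(2, 3) -> already same set; set of 2 now {0, 1, 2, 3, 4, 5, 6}
Step 17: union(4, 1) -> already same set; set of 4 now {0, 1, 2, 3, 4, 5, 6}
Step 18: find(1) -> no change; set of 1 is {0, 1, 2, 3, 4, 5, 6}
Step 19: union(5, 3) -> already same set; set of 5 now {0, 1, 2, 3, 4, 5, 6}
Step 20: find(7) -> no change; set of 7 is {7}
Step 21: find(2) -> no change; set of 2 is {0, 1, 2, 3, 4, 5, 6}
Step 22: union(5, 2) -> already same set; set of 5 now {0, 1, 2, 3, 4, 5, 6}
Step 23: union(4, 3) -> already same set; set of 4 now {0, 1, 2, 3, 4, 5, 6}
Step 24: find(1) -> no change; set of 1 is {0, 1, 2, 3, 4, 5, 6}
Step 25: find(5) -> no change; set of 5 is {0, 1, 2, 3, 4, 5, 6}
Set of 1: {0, 1, 2, 3, 4, 5, 6}; 3 is a member.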